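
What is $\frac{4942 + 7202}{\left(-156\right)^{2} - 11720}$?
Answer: $\frac{1518}{1577} \approx 0.96259$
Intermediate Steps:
$\frac{4942 + 7202}{\left(-156\right)^{2} - 11720} = \frac{12144}{24336 - 11720} = \frac{12144}{12616} = 12144 \cdot \frac{1}{12616} = \frac{1518}{1577}$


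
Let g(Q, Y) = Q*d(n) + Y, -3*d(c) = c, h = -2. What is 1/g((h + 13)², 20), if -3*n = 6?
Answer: 3/302 ≈ 0.0099338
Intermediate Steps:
n = -2 (n = -⅓*6 = -2)
d(c) = -c/3
g(Q, Y) = Y + 2*Q/3 (g(Q, Y) = Q*(-⅓*(-2)) + Y = Q*(⅔) + Y = 2*Q/3 + Y = Y + 2*Q/3)
1/g((h + 13)², 20) = 1/(20 + 2*(-2 + 13)²/3) = 1/(20 + (⅔)*11²) = 1/(20 + (⅔)*121) = 1/(20 + 242/3) = 1/(302/3) = 3/302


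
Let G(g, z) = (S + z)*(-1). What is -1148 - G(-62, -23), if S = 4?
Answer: -1167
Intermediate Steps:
G(g, z) = -4 - z (G(g, z) = (4 + z)*(-1) = -4 - z)
-1148 - G(-62, -23) = -1148 - (-4 - 1*(-23)) = -1148 - (-4 + 23) = -1148 - 1*19 = -1148 - 19 = -1167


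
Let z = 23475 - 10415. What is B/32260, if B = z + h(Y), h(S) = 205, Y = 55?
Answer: 2653/6452 ≈ 0.41119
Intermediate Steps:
z = 13060
B = 13265 (B = 13060 + 205 = 13265)
B/32260 = 13265/32260 = 13265*(1/32260) = 2653/6452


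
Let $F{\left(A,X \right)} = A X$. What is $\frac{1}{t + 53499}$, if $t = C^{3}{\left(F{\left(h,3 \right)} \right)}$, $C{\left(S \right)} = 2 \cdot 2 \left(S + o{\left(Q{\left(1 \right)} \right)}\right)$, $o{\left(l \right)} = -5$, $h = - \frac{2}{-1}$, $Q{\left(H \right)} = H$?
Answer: $\frac{1}{53563} \approx 1.867 \cdot 10^{-5}$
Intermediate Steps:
$h = 2$ ($h = \left(-2\right) \left(-1\right) = 2$)
$C{\left(S \right)} = -20 + 4 S$ ($C{\left(S \right)} = 2 \cdot 2 \left(S - 5\right) = 4 \left(-5 + S\right) = -20 + 4 S$)
$t = 64$ ($t = \left(-20 + 4 \cdot 2 \cdot 3\right)^{3} = \left(-20 + 4 \cdot 6\right)^{3} = \left(-20 + 24\right)^{3} = 4^{3} = 64$)
$\frac{1}{t + 53499} = \frac{1}{64 + 53499} = \frac{1}{53563}$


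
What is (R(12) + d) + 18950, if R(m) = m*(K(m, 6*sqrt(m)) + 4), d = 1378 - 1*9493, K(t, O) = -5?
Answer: 10823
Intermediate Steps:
d = -8115 (d = 1378 - 9493 = -8115)
R(m) = -m (R(m) = m*(-5 + 4) = m*(-1) = -m)
(R(12) + d) + 18950 = (-1*12 - 8115) + 18950 = (-12 - 8115) + 18950 = -8127 + 18950 = 10823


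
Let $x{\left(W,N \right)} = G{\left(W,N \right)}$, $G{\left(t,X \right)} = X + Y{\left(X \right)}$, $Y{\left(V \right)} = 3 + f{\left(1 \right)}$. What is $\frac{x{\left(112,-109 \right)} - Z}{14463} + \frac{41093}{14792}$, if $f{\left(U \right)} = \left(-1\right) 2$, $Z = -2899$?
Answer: $\frac{635612531}{213936696} \approx 2.971$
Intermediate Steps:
$f{\left(U \right)} = -2$
$Y{\left(V \right)} = 1$ ($Y{\left(V \right)} = 3 - 2 = 1$)
$G{\left(t,X \right)} = 1 + X$ ($G{\left(t,X \right)} = X + 1 = 1 + X$)
$x{\left(W,N \right)} = 1 + N$
$\frac{x{\left(112,-109 \right)} - Z}{14463} + \frac{41093}{14792} = \frac{\left(1 - 109\right) - -2899}{14463} + \frac{41093}{14792} = \left(-108 + 2899\right) \frac{1}{14463} + 41093 \cdot \frac{1}{14792} = 2791 \cdot \frac{1}{14463} + \frac{41093}{14792} = \frac{2791}{14463} + \frac{41093}{14792} = \frac{635612531}{213936696}$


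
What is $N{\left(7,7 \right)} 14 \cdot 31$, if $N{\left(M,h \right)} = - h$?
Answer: $-3038$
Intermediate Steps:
$N{\left(7,7 \right)} 14 \cdot 31 = \left(-1\right) 7 \cdot 14 \cdot 31 = \left(-7\right) 14 \cdot 31 = \left(-98\right) 31 = -3038$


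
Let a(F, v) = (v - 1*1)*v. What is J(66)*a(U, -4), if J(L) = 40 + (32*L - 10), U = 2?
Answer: 42840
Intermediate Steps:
a(F, v) = v*(-1 + v) (a(F, v) = (v - 1)*v = (-1 + v)*v = v*(-1 + v))
J(L) = 30 + 32*L (J(L) = 40 + (-10 + 32*L) = 30 + 32*L)
J(66)*a(U, -4) = (30 + 32*66)*(-4*(-1 - 4)) = (30 + 2112)*(-4*(-5)) = 2142*20 = 42840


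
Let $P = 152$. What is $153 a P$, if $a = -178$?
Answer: $-4139568$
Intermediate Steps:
$153 a P = 153 \left(-178\right) 152 = \left(-27234\right) 152 = -4139568$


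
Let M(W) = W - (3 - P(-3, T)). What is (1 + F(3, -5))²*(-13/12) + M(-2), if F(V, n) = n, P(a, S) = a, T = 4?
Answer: -76/3 ≈ -25.333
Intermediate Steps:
M(W) = -6 + W (M(W) = W - (3 - 1*(-3)) = W - (3 + 3) = W - 1*6 = W - 6 = -6 + W)
(1 + F(3, -5))²*(-13/12) + M(-2) = (1 - 5)²*(-13/12) + (-6 - 2) = (-4)²*(-13*1/12) - 8 = 16*(-13/12) - 8 = -52/3 - 8 = -76/3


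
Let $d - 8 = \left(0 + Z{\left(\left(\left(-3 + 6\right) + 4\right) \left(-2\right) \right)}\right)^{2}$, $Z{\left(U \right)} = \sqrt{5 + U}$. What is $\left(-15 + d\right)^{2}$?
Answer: $256$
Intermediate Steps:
$d = -1$ ($d = 8 + \left(0 + \sqrt{5 + \left(\left(-3 + 6\right) + 4\right) \left(-2\right)}\right)^{2} = 8 + \left(0 + \sqrt{5 + \left(3 + 4\right) \left(-2\right)}\right)^{2} = 8 + \left(0 + \sqrt{5 + 7 \left(-2\right)}\right)^{2} = 8 + \left(0 + \sqrt{5 - 14}\right)^{2} = 8 + \left(0 + \sqrt{-9}\right)^{2} = 8 + \left(0 + 3 i\right)^{2} = 8 + \left(3 i\right)^{2} = 8 - 9 = -1$)
$\left(-15 + d\right)^{2} = \left(-15 - 1\right)^{2} = \left(-16\right)^{2} = 256$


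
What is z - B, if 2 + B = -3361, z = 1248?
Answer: 4611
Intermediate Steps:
B = -3363 (B = -2 - 3361 = -3363)
z - B = 1248 - 1*(-3363) = 1248 + 3363 = 4611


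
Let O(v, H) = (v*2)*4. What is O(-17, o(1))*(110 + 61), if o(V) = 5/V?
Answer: -23256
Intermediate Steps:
O(v, H) = 8*v (O(v, H) = (2*v)*4 = 8*v)
O(-17, o(1))*(110 + 61) = (8*(-17))*(110 + 61) = -136*171 = -23256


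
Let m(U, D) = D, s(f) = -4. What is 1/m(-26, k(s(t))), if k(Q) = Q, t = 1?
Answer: -¼ ≈ -0.25000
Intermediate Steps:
1/m(-26, k(s(t))) = 1/(-4) = -¼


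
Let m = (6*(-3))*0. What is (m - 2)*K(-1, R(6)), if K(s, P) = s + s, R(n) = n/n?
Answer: 4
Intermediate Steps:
m = 0 (m = -18*0 = 0)
R(n) = 1
K(s, P) = 2*s
(m - 2)*K(-1, R(6)) = (0 - 2)*(2*(-1)) = -2*(-2) = 4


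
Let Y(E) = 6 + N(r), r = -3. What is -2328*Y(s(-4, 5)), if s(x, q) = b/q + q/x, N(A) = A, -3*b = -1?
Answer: -6984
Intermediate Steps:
b = ⅓ (b = -⅓*(-1) = ⅓ ≈ 0.33333)
s(x, q) = 1/(3*q) + q/x
Y(E) = 3 (Y(E) = 6 - 3 = 3)
-2328*Y(s(-4, 5)) = -2328*3 = -6984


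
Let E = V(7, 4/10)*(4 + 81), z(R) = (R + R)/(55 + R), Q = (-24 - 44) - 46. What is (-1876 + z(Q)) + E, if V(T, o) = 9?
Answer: -65321/59 ≈ -1107.1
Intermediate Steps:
Q = -114 (Q = -68 - 46 = -114)
z(R) = 2*R/(55 + R) (z(R) = (2*R)/(55 + R) = 2*R/(55 + R))
E = 765 (E = 9*(4 + 81) = 9*85 = 765)
(-1876 + z(Q)) + E = (-1876 + 2*(-114)/(55 - 114)) + 765 = (-1876 + 2*(-114)/(-59)) + 765 = (-1876 + 2*(-114)*(-1/59)) + 765 = (-1876 + 228/59) + 765 = -110456/59 + 765 = -65321/59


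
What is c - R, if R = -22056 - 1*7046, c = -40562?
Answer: -11460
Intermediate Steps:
R = -29102 (R = -22056 - 7046 = -29102)
c - R = -40562 - 1*(-29102) = -40562 + 29102 = -11460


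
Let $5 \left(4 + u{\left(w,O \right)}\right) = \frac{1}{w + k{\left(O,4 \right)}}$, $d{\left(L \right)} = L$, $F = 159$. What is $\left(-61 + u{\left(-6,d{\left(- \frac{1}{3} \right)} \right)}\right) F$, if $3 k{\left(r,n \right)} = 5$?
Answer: $- \frac{672252}{65} \approx -10342.0$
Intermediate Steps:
$k{\left(r,n \right)} = \frac{5}{3}$ ($k{\left(r,n \right)} = \frac{1}{3} \cdot 5 = \frac{5}{3}$)
$u{\left(w,O \right)} = -4 + \frac{1}{5 \left(\frac{5}{3} + w\right)}$ ($u{\left(w,O \right)} = -4 + \frac{1}{5 \left(w + \frac{5}{3}\right)} = -4 + \frac{1}{5 \left(\frac{5}{3} + w\right)}$)
$\left(-61 + u{\left(-6,d{\left(- \frac{1}{3} \right)} \right)}\right) F = \left(-61 + \frac{-97 - -360}{5 \left(5 + 3 \left(-6\right)\right)}\right) 159 = \left(-61 + \frac{-97 + 360}{5 \left(5 - 18\right)}\right) 159 = \left(-61 + \frac{1}{5} \frac{1}{-13} \cdot 263\right) 159 = \left(-61 + \frac{1}{5} \left(- \frac{1}{13}\right) 263\right) 159 = \left(-61 - \frac{263}{65}\right) 159 = \left(- \frac{4228}{65}\right) 159 = - \frac{672252}{65}$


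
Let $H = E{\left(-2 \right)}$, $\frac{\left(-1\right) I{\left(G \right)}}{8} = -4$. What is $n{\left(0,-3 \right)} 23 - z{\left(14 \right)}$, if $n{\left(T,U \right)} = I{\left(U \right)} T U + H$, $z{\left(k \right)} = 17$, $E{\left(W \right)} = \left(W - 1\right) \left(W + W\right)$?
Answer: $259$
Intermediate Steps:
$I{\left(G \right)} = 32$ ($I{\left(G \right)} = \left(-8\right) \left(-4\right) = 32$)
$E{\left(W \right)} = 2 W \left(-1 + W\right)$ ($E{\left(W \right)} = \left(-1 + W\right) 2 W = 2 W \left(-1 + W\right)$)
$H = 12$ ($H = 2 \left(-2\right) \left(-1 - 2\right) = 2 \left(-2\right) \left(-3\right) = 12$)
$n{\left(T,U \right)} = 12 + 32 T U$ ($n{\left(T,U \right)} = 32 T U + 12 = 12 + 32 T U$)
$n{\left(0,-3 \right)} 23 - z{\left(14 \right)} = \left(12 + 32 \cdot 0 \left(-3\right)\right) 23 - 17 = \left(12 + 0\right) 23 - 17 = 12 \cdot 23 - 17 = 276 - 17 = 259$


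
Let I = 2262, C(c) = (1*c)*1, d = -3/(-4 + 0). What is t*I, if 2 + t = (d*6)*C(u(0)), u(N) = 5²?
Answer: 249951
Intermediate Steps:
d = ¾ (d = -3/(-4) = -3*(-¼) = ¾ ≈ 0.75000)
u(N) = 25
C(c) = c (C(c) = c*1 = c)
t = 221/2 (t = -2 + ((¾)*6)*25 = -2 + (9/2)*25 = -2 + 225/2 = 221/2 ≈ 110.50)
t*I = (221/2)*2262 = 249951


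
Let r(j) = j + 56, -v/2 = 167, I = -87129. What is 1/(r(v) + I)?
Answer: -1/87407 ≈ -1.1441e-5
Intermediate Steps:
v = -334 (v = -2*167 = -334)
r(j) = 56 + j
1/(r(v) + I) = 1/((56 - 334) - 87129) = 1/(-278 - 87129) = 1/(-87407) = -1/87407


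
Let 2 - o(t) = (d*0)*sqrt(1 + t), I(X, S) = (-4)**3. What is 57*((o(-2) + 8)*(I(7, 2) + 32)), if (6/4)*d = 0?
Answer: -18240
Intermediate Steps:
d = 0 (d = (2/3)*0 = 0)
I(X, S) = -64
o(t) = 2 (o(t) = 2 - 0*0*sqrt(1 + t) = 2 - 0*sqrt(1 + t) = 2 - 1*0 = 2 + 0 = 2)
57*((o(-2) + 8)*(I(7, 2) + 32)) = 57*((2 + 8)*(-64 + 32)) = 57*(10*(-32)) = 57*(-320) = -18240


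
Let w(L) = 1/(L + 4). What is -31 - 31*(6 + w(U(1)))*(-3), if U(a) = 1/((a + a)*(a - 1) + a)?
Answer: 2728/5 ≈ 545.60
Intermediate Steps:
U(a) = 1/(a + 2*a*(-1 + a)) (U(a) = 1/((2*a)*(-1 + a) + a) = 1/(2*a*(-1 + a) + a) = 1/(a + 2*a*(-1 + a)))
w(L) = 1/(4 + L)
-31 - 31*(6 + w(U(1)))*(-3) = -31 - 31*(6 + 1/(4 + 1/(1*(-1 + 2*1))))*(-3) = -31 - 31*(6 + 1/(4 + 1/(-1 + 2)))*(-3) = -31 - 31*(6 + 1/(4 + 1/1))*(-3) = -31 - 31*(6 + 1/(4 + 1*1))*(-3) = -31 - 31*(6 + 1/(4 + 1))*(-3) = -31 - 31*(6 + 1/5)*(-3) = -31 - 961*(-3)/5 = -31 - 31*(-93/5) = -31 + 2883/5 = 2728/5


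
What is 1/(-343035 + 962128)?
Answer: 1/619093 ≈ 1.6153e-6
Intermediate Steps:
1/(-343035 + 962128) = 1/619093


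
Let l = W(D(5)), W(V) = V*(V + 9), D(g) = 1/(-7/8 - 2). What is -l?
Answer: 1592/529 ≈ 3.0095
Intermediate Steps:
D(g) = -8/23 (D(g) = 1/(-7*⅛ - 2) = 1/(-7/8 - 2) = 1/(-23/8) = -8/23)
W(V) = V*(9 + V)
l = -1592/529 (l = -8*(9 - 8/23)/23 = -8/23*199/23 = -1592/529 ≈ -3.0095)
-l = -1*(-1592/529) = 1592/529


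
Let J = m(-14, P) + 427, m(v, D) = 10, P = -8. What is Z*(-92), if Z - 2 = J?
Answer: -40388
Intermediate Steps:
J = 437 (J = 10 + 427 = 437)
Z = 439 (Z = 2 + 437 = 439)
Z*(-92) = 439*(-92) = -40388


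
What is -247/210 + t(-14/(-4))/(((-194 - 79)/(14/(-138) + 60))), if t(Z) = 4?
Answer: -386879/188370 ≈ -2.0538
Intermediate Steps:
-247/210 + t(-14/(-4))/(((-194 - 79)/(14/(-138) + 60))) = -247/210 + 4/(((-194 - 79)/(14/(-138) + 60))) = -247*1/210 + 4/((-273/(14*(-1/138) + 60))) = -247/210 + 4/((-273/(-7/69 + 60))) = -247/210 + 4/((-273/4133/69)) = -247/210 + 4/((-273*69/4133)) = -247/210 + 4/(-18837/4133) = -247/210 + 4*(-4133/18837) = -247/210 - 16532/18837 = -386879/188370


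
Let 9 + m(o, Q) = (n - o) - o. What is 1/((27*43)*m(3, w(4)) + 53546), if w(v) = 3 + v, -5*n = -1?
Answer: 5/181816 ≈ 2.7500e-5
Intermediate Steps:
n = 1/5 (n = -1/5*(-1) = 1/5 ≈ 0.20000)
m(o, Q) = -44/5 - 2*o (m(o, Q) = -9 + ((1/5 - o) - o) = -9 + (1/5 - 2*o) = -44/5 - 2*o)
1/((27*43)*m(3, w(4)) + 53546) = 1/((27*43)*(-44/5 - 2*3) + 53546) = 1/(1161*(-44/5 - 6) + 53546) = 1/(1161*(-74/5) + 53546) = 1/(-85914/5 + 53546) = 1/(181816/5) = 5/181816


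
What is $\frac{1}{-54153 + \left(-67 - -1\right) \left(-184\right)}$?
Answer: $- \frac{1}{42009} \approx -2.3804 \cdot 10^{-5}$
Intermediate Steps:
$\frac{1}{-54153 + \left(-67 - -1\right) \left(-184\right)} = \frac{1}{-54153 + \left(-67 + 1\right) \left(-184\right)} = \frac{1}{-54153 - -12144} = \frac{1}{-54153 + 12144} = \frac{1}{-42009} = - \frac{1}{42009}$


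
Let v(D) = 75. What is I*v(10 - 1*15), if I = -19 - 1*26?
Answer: -3375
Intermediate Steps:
I = -45 (I = -19 - 26 = -45)
I*v(10 - 1*15) = -45*75 = -3375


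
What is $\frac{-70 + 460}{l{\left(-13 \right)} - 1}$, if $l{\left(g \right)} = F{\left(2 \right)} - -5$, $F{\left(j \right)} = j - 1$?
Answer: $78$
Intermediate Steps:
$F{\left(j \right)} = -1 + j$
$l{\left(g \right)} = 6$ ($l{\left(g \right)} = \left(-1 + 2\right) - -5 = 1 + 5 = 6$)
$\frac{-70 + 460}{l{\left(-13 \right)} - 1} = \frac{-70 + 460}{6 - 1} = \frac{390}{5} = 390 \cdot \frac{1}{5} = 78$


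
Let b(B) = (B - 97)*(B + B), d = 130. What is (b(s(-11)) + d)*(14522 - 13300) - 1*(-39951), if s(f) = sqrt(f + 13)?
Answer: 203699 - 237068*sqrt(2) ≈ -1.3157e+5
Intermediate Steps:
s(f) = sqrt(13 + f)
b(B) = 2*B*(-97 + B) (b(B) = (-97 + B)*(2*B) = 2*B*(-97 + B))
(b(s(-11)) + d)*(14522 - 13300) - 1*(-39951) = (2*sqrt(13 - 11)*(-97 + sqrt(13 - 11)) + 130)*(14522 - 13300) - 1*(-39951) = (2*sqrt(2)*(-97 + sqrt(2)) + 130)*1222 + 39951 = (130 + 2*sqrt(2)*(-97 + sqrt(2)))*1222 + 39951 = (158860 + 2444*sqrt(2)*(-97 + sqrt(2))) + 39951 = 198811 + 2444*sqrt(2)*(-97 + sqrt(2))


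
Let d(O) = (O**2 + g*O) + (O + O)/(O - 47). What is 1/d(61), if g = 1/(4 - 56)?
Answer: 364/1357189 ≈ 0.00026820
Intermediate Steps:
g = -1/52 (g = 1/(-52) = -1/52 ≈ -0.019231)
d(O) = O**2 - O/52 + 2*O/(-47 + O) (d(O) = (O**2 - O/52) + (O + O)/(O - 47) = (O**2 - O/52) + (2*O)/(-47 + O) = (O**2 - O/52) + 2*O/(-47 + O) = O**2 - O/52 + 2*O/(-47 + O))
1/d(61) = 1/((1/52)*61*(151 - 2445*61 + 52*61**2)/(-47 + 61)) = 1/((1/52)*61*(151 - 149145 + 52*3721)/14) = 1/((1/52)*61*(1/14)*(151 - 149145 + 193492)) = 1/((1/52)*61*(1/14)*44498) = 1/(1357189/364) = 364/1357189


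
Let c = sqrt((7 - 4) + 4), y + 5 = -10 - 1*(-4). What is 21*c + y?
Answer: -11 + 21*sqrt(7) ≈ 44.561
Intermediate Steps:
y = -11 (y = -5 + (-10 - 1*(-4)) = -5 + (-10 + 4) = -5 - 6 = -11)
c = sqrt(7) (c = sqrt(3 + 4) = sqrt(7) ≈ 2.6458)
21*c + y = 21*sqrt(7) - 11 = -11 + 21*sqrt(7)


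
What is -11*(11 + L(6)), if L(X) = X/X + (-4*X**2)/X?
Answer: 132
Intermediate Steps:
L(X) = 1 - 4*X
-11*(11 + L(6)) = -11*(11 + (1 - 4*6)) = -11*(11 + (1 - 24)) = -11*(11 - 23) = -11*(-12) = 132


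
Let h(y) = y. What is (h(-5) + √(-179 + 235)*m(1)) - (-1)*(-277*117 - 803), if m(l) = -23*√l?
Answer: -33217 - 46*√14 ≈ -33389.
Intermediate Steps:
(h(-5) + √(-179 + 235)*m(1)) - (-1)*(-277*117 - 803) = (-5 + √(-179 + 235)*(-23*√1)) - (-1)*(-277*117 - 803) = (-5 + √56*(-23*1)) - (-1)*(-32409 - 803) = (-5 + (2*√14)*(-23)) - (-1)*(-33212) = (-5 - 46*√14) - 1*33212 = (-5 - 46*√14) - 33212 = -33217 - 46*√14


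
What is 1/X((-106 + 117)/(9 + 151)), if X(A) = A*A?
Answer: 25600/121 ≈ 211.57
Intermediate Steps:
X(A) = A²
1/X((-106 + 117)/(9 + 151)) = 1/(((-106 + 117)/(9 + 151))²) = 1/((11/160)²) = 1/(121/25600) = 25600/121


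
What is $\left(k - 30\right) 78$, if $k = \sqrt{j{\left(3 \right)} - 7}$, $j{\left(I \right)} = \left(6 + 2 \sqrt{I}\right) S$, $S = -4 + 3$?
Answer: $-2340 + 78 i \sqrt{13 + 2 \sqrt{3}} \approx -2340.0 + 316.49 i$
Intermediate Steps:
$S = -1$
$j{\left(I \right)} = -6 - 2 \sqrt{I}$ ($j{\left(I \right)} = \left(6 + 2 \sqrt{I}\right) \left(-1\right) = -6 - 2 \sqrt{I}$)
$k = \sqrt{-13 - 2 \sqrt{3}}$ ($k = \sqrt{\left(-6 - 2 \sqrt{3}\right) - 7} = \sqrt{-13 - 2 \sqrt{3}} \approx 4.0576 i$)
$\left(k - 30\right) 78 = \left(\sqrt{-13 - 2 \sqrt{3}} - 30\right) 78 = \left(-30 + \sqrt{-13 - 2 \sqrt{3}}\right) 78 = -2340 + 78 \sqrt{-13 - 2 \sqrt{3}}$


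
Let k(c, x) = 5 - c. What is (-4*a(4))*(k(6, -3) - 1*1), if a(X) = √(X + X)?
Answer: 16*√2 ≈ 22.627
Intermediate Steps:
a(X) = √2*√X (a(X) = √(2*X) = √2*√X)
(-4*a(4))*(k(6, -3) - 1*1) = (-4*√2*√4)*((5 - 1*6) - 1*1) = (-4*√2*2)*((5 - 6) - 1) = (-8*√2)*(-1 - 1) = -8*√2*(-2) = 16*√2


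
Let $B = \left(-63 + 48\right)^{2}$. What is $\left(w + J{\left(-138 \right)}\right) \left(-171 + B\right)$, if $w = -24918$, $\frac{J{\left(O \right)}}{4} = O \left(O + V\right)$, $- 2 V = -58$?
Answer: $1903500$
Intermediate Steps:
$V = 29$ ($V = \left(- \frac{1}{2}\right) \left(-58\right) = 29$)
$J{\left(O \right)} = 4 O \left(29 + O\right)$ ($J{\left(O \right)} = 4 O \left(O + 29\right) = 4 O \left(29 + O\right)$)
$B = 225$ ($B = \left(-15\right)^{2} = 225$)
$\left(w + J{\left(-138 \right)}\right) \left(-171 + B\right) = \left(-24918 + 4 \left(-138\right) \left(29 - 138\right)\right) \left(-171 + 225\right) = \left(-24918 + 4 \left(-138\right) \left(-109\right)\right) 54 = \left(-24918 + 60168\right) 54 = 35250 \cdot 54 = 1903500$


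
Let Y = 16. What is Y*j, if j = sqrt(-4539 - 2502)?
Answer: 16*I*sqrt(7041) ≈ 1342.6*I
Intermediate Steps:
j = I*sqrt(7041) (j = sqrt(-7041) = I*sqrt(7041) ≈ 83.911*I)
Y*j = 16*(I*sqrt(7041)) = 16*I*sqrt(7041)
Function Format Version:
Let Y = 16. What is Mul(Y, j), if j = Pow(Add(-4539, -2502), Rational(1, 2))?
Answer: Mul(16, I, Pow(7041, Rational(1, 2))) ≈ Mul(1342.6, I)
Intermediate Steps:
j = Mul(I, Pow(7041, Rational(1, 2))) (j = Pow(-7041, Rational(1, 2)) = Mul(I, Pow(7041, Rational(1, 2))) ≈ Mul(83.911, I))
Mul(Y, j) = Mul(16, Mul(I, Pow(7041, Rational(1, 2)))) = Mul(16, I, Pow(7041, Rational(1, 2)))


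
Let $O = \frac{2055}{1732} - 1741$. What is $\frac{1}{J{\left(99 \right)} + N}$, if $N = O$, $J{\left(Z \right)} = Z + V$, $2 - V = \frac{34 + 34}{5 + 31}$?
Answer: $- \frac{15588}{25575269} \approx -0.00060949$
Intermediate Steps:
$V = \frac{1}{9}$ ($V = 2 - \frac{34 + 34}{5 + 31} = 2 - \frac{68}{36} = 2 - 68 \cdot \frac{1}{36} = 2 - \frac{17}{9} = \frac{1}{9} \approx 0.11111$)
$O = - \frac{3013357}{1732}$ ($O = 2055 \cdot \frac{1}{1732} - 1741 = \frac{2055}{1732} - 1741 = - \frac{3013357}{1732} \approx -1739.8$)
$J{\left(Z \right)} = \frac{1}{9} + Z$ ($J{\left(Z \right)} = Z + \frac{1}{9} = \frac{1}{9} + Z$)
$N = - \frac{3013357}{1732} \approx -1739.8$
$\frac{1}{J{\left(99 \right)} + N} = \frac{1}{\left(\frac{1}{9} + 99\right) - \frac{3013357}{1732}} = \frac{1}{\frac{892}{9} - \frac{3013357}{1732}} = \frac{1}{- \frac{25575269}{15588}} = - \frac{15588}{25575269}$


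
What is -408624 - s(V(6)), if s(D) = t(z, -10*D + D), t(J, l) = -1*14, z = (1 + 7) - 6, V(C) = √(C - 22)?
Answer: -408610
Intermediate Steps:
V(C) = √(-22 + C)
z = 2 (z = 8 - 6 = 2)
t(J, l) = -14
s(D) = -14
-408624 - s(V(6)) = -408624 - 1*(-14) = -408624 + 14 = -408610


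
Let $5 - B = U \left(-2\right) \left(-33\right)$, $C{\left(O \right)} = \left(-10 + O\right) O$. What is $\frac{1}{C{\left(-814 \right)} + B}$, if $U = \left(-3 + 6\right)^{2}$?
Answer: $\frac{1}{670147} \approx 1.4922 \cdot 10^{-6}$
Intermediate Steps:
$U = 9$ ($U = 3^{2} = 9$)
$C{\left(O \right)} = O \left(-10 + O\right)$
$B = -589$ ($B = 5 - 9 \left(-2\right) \left(-33\right) = 5 - \left(-18\right) \left(-33\right) = 5 - 594 = -589$)
$\frac{1}{C{\left(-814 \right)} + B} = \frac{1}{- 814 \left(-10 - 814\right) - 589} = \frac{1}{\left(-814\right) \left(-824\right) - 589} = \frac{1}{670736 - 589} = \frac{1}{670147}$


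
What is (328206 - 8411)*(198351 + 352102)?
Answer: 176032117135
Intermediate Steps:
(328206 - 8411)*(198351 + 352102) = 319795*550453 = 176032117135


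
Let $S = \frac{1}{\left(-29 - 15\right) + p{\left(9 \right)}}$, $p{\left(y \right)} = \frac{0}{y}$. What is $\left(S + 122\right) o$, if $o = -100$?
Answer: $- \frac{134175}{11} \approx -12198.0$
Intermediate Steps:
$p{\left(y \right)} = 0$
$S = - \frac{1}{44}$ ($S = \frac{1}{\left(-29 - 15\right) + 0} = \frac{1}{-44 + 0} = \frac{1}{-44} = - \frac{1}{44} \approx -0.022727$)
$\left(S + 122\right) o = \left(- \frac{1}{44} + 122\right) \left(-100\right) = \frac{5367}{44} \left(-100\right) = - \frac{134175}{11}$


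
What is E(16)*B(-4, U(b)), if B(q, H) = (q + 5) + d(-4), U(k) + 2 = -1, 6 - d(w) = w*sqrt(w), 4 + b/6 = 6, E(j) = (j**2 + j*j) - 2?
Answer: 3570 + 4080*I ≈ 3570.0 + 4080.0*I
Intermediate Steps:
E(j) = -2 + 2*j**2 (E(j) = (j**2 + j**2) - 2 = 2*j**2 - 2 = -2 + 2*j**2)
b = 12 (b = -24 + 6*6 = -24 + 36 = 12)
d(w) = 6 - w**(3/2) (d(w) = 6 - w*sqrt(w) = 6 - w**(3/2))
U(k) = -3 (U(k) = -2 - 1 = -3)
B(q, H) = 11 + q + 8*I (B(q, H) = (q + 5) + (6 - (-4)**(3/2)) = (5 + q) + (6 - (-8)*I) = (5 + q) + (6 + 8*I) = 11 + q + 8*I)
E(16)*B(-4, U(b)) = (-2 + 2*16**2)*(11 - 4 + 8*I) = (-2 + 2*256)*(7 + 8*I) = (-2 + 512)*(7 + 8*I) = 510*(7 + 8*I) = 3570 + 4080*I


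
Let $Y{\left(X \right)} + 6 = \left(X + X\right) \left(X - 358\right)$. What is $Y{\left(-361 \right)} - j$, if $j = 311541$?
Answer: $207571$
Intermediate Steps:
$Y{\left(X \right)} = -6 + 2 X \left(-358 + X\right)$ ($Y{\left(X \right)} = -6 + \left(X + X\right) \left(X - 358\right) = -6 + 2 X \left(-358 + X\right)$)
$Y{\left(-361 \right)} - j = \left(-6 - -258476 + 2 \left(-361\right)^{2}\right) - 311541 = \left(-6 + 258476 + 2 \cdot 130321\right) - 311541 = \left(-6 + 258476 + 260642\right) - 311541 = 519112 - 311541 = 207571$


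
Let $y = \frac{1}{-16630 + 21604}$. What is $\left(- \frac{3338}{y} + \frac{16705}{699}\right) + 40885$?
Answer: $- \frac{11577049868}{699} \approx -1.6562 \cdot 10^{7}$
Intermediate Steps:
$y = \frac{1}{4974} \approx 0.00020105$
$\left(- \frac{3338}{y} + \frac{16705}{699}\right) + 40885 = \left(- 3338 \frac{1}{\frac{1}{4974}} + \frac{16705}{699}\right) + 40885 = \left(\left(-3338\right) 4974 + 16705 \cdot \frac{1}{699}\right) + 40885 = \left(-16603212 + \frac{16705}{699}\right) + 40885 = - \frac{11605628483}{699} + 40885 = - \frac{11577049868}{699}$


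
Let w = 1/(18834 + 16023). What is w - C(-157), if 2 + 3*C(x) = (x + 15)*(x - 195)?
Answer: -580740857/34857 ≈ -16661.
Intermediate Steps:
C(x) = -⅔ + (-195 + x)*(15 + x)/3 (C(x) = -⅔ + ((x + 15)*(x - 195))/3 = -⅔ + ((15 + x)*(-195 + x))/3 = -⅔ + ((-195 + x)*(15 + x))/3 = -⅔ + (-195 + x)*(15 + x)/3)
w = 1/34857 ≈ 2.8689e-5
w - C(-157) = 1/34857 - (-2927/3 - 60*(-157) + (⅓)*(-157)²) = 1/34857 - (-2927/3 + 9420 + (⅓)*24649) = 1/34857 - (-2927/3 + 9420 + 24649/3) = 1/34857 - 1*49982/3 = 1/34857 - 49982/3 = -580740857/34857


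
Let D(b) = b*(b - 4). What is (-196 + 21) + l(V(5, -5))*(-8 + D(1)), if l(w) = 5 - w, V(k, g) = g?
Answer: -285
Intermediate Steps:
D(b) = b*(-4 + b)
(-196 + 21) + l(V(5, -5))*(-8 + D(1)) = (-196 + 21) + (5 - 1*(-5))*(-8 + 1*(-4 + 1)) = -175 + (5 + 5)*(-8 + 1*(-3)) = -175 + 10*(-8 - 3) = -175 + 10*(-11) = -175 - 110 = -285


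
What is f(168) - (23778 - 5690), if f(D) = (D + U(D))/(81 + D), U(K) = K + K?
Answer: -1501136/83 ≈ -18086.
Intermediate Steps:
U(K) = 2*K
f(D) = 3*D/(81 + D) (f(D) = (D + 2*D)/(81 + D) = (3*D)/(81 + D) = 3*D/(81 + D))
f(168) - (23778 - 5690) = 3*168/(81 + 168) - (23778 - 5690) = 3*168/249 - 1*18088 = 3*168*(1/249) - 18088 = 168/83 - 18088 = -1501136/83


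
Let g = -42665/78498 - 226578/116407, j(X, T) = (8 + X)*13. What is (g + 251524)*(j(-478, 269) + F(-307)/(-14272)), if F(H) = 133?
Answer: -3181258650406403509415/2070055437184 ≈ -1.5368e+9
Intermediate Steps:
j(X, T) = 104 + 13*X
g = -3250346357/1305388098 (g = -42665*1/78498 - 226578*1/116407 = -6095/11214 - 226578/116407 = -3250346357/1305388098 ≈ -2.4899)
(g + 251524)*(j(-478, 269) + F(-307)/(-14272)) = (-3250346357/1305388098 + 251524)*((104 + 13*(-478)) + 133/(-14272)) = 328333185614995*((104 - 6214) + 133*(-1/14272))/1305388098 = 328333185614995*(-6110 - 133/14272)/1305388098 = (328333185614995/1305388098)*(-87202053/14272) = -3181258650406403509415/2070055437184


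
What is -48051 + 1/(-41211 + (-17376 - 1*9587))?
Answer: -3275828875/68174 ≈ -48051.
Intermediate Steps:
-48051 + 1/(-41211 + (-17376 - 1*9587)) = -48051 + 1/(-41211 + (-17376 - 9587)) = -48051 + 1/(-41211 - 26963) = -48051 + 1/(-68174) = -48051 - 1/68174 = -3275828875/68174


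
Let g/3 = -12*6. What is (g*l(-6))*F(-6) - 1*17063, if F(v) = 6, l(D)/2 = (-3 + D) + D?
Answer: 21817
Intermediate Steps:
g = -216 (g = 3*(-12*6) = 3*(-72) = -216)
l(D) = -6 + 4*D (l(D) = 2*((-3 + D) + D) = 2*(-3 + 2*D) = -6 + 4*D)
(g*l(-6))*F(-6) - 1*17063 = -216*(-6 + 4*(-6))*6 - 1*17063 = -216*(-6 - 24)*6 - 17063 = -216*(-30)*6 - 17063 = 6480*6 - 17063 = 38880 - 17063 = 21817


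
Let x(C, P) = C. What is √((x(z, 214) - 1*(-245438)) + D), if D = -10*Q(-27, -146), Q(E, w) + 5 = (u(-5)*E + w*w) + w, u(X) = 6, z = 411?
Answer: 7*√731 ≈ 189.26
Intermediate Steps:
Q(E, w) = -5 + w + w² + 6*E (Q(E, w) = -5 + ((6*E + w*w) + w) = -5 + ((6*E + w²) + w) = -5 + ((w² + 6*E) + w) = -5 + (w + w² + 6*E) = -5 + w + w² + 6*E)
D = -210030 (D = -10*(-5 - 146 + (-146)² + 6*(-27)) = -10*(-5 - 146 + 21316 - 162) = -10*21003 = -210030)
√((x(z, 214) - 1*(-245438)) + D) = √((411 - 1*(-245438)) - 210030) = √((411 + 245438) - 210030) = √(245849 - 210030) = √35819 = 7*√731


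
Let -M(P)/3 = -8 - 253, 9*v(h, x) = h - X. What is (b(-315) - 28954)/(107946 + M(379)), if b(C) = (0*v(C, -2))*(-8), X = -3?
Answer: -28954/108729 ≈ -0.26629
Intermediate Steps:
v(h, x) = ⅓ + h/9 (v(h, x) = (h - 1*(-3))/9 = (h + 3)/9 = (3 + h)/9 = ⅓ + h/9)
b(C) = 0 (b(C) = (0*(⅓ + C/9))*(-8) = 0*(-8) = 0)
M(P) = 783 (M(P) = -3*(-8 - 253) = -3*(-261) = 783)
(b(-315) - 28954)/(107946 + M(379)) = (0 - 28954)/(107946 + 783) = -28954/108729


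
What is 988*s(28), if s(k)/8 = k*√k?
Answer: 442624*√7 ≈ 1.1711e+6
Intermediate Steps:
s(k) = 8*k^(3/2) (s(k) = 8*(k*√k) = 8*k^(3/2))
988*s(28) = 988*(8*28^(3/2)) = 988*(8*(56*√7)) = 988*(448*√7) = 442624*√7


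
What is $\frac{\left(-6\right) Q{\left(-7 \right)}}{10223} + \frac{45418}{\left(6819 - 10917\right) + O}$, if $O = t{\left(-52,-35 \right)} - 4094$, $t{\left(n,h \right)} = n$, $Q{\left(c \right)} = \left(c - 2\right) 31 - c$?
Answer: $- \frac{225427003}{42139206} \approx -5.3496$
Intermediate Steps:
$Q{\left(c \right)} = -62 + 30 c$ ($Q{\left(c \right)} = \left(-2 + c\right) 31 - c = \left(-62 + 31 c\right) - c = -62 + 30 c$)
$O = -4146$ ($O = -52 - 4094 = -4146$)
$\frac{\left(-6\right) Q{\left(-7 \right)}}{10223} + \frac{45418}{\left(6819 - 10917\right) + O} = \frac{\left(-6\right) \left(-62 + 30 \left(-7\right)\right)}{10223} + \frac{45418}{\left(6819 - 10917\right) - 4146} = - 6 \left(-62 - 210\right) \frac{1}{10223} + \frac{45418}{-4098 - 4146} = \left(-6\right) \left(-272\right) \frac{1}{10223} + \frac{45418}{-8244} = 1632 \cdot \frac{1}{10223} + 45418 \left(- \frac{1}{8244}\right) = \frac{1632}{10223} - \frac{22709}{4122} = - \frac{225427003}{42139206}$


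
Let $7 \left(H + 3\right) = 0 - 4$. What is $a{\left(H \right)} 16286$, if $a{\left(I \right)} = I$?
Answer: $- \frac{407150}{7} \approx -58164.0$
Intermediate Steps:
$H = - \frac{25}{7}$ ($H = -3 + \frac{0 - 4}{7} = -3 + \frac{1}{7} \left(-4\right) = -3 - \frac{4}{7} = - \frac{25}{7} \approx -3.5714$)
$a{\left(H \right)} 16286 = \left(- \frac{25}{7}\right) 16286 = - \frac{407150}{7}$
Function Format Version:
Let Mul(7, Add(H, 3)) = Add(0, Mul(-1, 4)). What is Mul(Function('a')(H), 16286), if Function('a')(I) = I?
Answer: Rational(-407150, 7) ≈ -58164.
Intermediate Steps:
H = Rational(-25, 7) (H = Add(-3, Mul(Rational(1, 7), Add(0, Mul(-1, 4)))) = Add(-3, Mul(Rational(1, 7), Add(0, -4))) = Add(-3, Mul(Rational(1, 7), -4)) = Add(-3, Rational(-4, 7)) = Rational(-25, 7) ≈ -3.5714)
Mul(Function('a')(H), 16286) = Mul(Rational(-25, 7), 16286) = Rational(-407150, 7)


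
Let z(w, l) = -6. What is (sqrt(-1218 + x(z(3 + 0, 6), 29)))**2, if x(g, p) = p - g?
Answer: -1183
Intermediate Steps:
(sqrt(-1218 + x(z(3 + 0, 6), 29)))**2 = (sqrt(-1218 + (29 - 1*(-6))))**2 = (sqrt(-1218 + (29 + 6)))**2 = (sqrt(-1218 + 35))**2 = (sqrt(-1183))**2 = (13*I*sqrt(7))**2 = -1183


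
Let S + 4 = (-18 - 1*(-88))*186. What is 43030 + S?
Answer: 56046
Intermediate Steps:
S = 13016 (S = -4 + (-18 - 1*(-88))*186 = -4 + (-18 + 88)*186 = -4 + 70*186 = -4 + 13020 = 13016)
43030 + S = 43030 + 13016 = 56046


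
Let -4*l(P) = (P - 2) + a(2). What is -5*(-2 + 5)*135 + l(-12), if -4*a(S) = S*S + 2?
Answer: -16169/8 ≈ -2021.1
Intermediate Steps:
a(S) = -½ - S²/4 (a(S) = -(S*S + 2)/4 = -(S² + 2)/4 = -(2 + S²)/4 = -½ - S²/4)
l(P) = 7/8 - P/4 (l(P) = -((P - 2) + (-½ - ¼*2²))/4 = -((-2 + P) + (-½ - ¼*4))/4 = -((-2 + P) + (-½ - 1))/4 = -((-2 + P) - 3/2)/4 = -(-7/2 + P)/4 = 7/8 - P/4)
-5*(-2 + 5)*135 + l(-12) = -5*(-2 + 5)*135 + (7/8 - ¼*(-12)) = -5*3*135 + (7/8 + 3) = -15*135 + 31/8 = -2025 + 31/8 = -16169/8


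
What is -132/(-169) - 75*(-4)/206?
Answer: 38946/17407 ≈ 2.2374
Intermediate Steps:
-132/(-169) - 75*(-4)/206 = -132*(-1/169) + 300*(1/206) = 132/169 + 150/103 = 38946/17407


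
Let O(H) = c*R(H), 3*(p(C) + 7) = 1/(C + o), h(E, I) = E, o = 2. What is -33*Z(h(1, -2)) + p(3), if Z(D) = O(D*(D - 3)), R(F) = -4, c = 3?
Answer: 5836/15 ≈ 389.07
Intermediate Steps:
p(C) = -7 + 1/(3*(2 + C)) (p(C) = -7 + 1/(3*(C + 2)) = -7 + 1/(3*(2 + C)))
O(H) = -12 (O(H) = 3*(-4) = -12)
Z(D) = -12
-33*Z(h(1, -2)) + p(3) = -33*(-12) + (-41 - 21*3)/(3*(2 + 3)) = 396 + (⅓)*(-41 - 63)/5 = 396 + (⅓)*(⅕)*(-104) = 396 - 104/15 = 5836/15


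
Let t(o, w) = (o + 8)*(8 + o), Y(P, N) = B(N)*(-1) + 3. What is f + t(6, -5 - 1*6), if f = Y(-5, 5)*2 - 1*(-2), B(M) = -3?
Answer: 210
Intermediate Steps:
Y(P, N) = 6 (Y(P, N) = -3*(-1) + 3 = 3 + 3 = 6)
t(o, w) = (8 + o)² (t(o, w) = (8 + o)*(8 + o) = (8 + o)²)
f = 14 (f = 6*2 - 1*(-2) = 12 + 2 = 14)
f + t(6, -5 - 1*6) = 14 + (8 + 6)² = 14 + 14² = 14 + 196 = 210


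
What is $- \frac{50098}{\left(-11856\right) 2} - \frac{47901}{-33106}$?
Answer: $\frac{698593225}{196252368} \approx 3.5597$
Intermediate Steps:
$- \frac{50098}{\left(-11856\right) 2} - \frac{47901}{-33106} = - \frac{50098}{-23712} - - \frac{47901}{33106} = \left(-50098\right) \left(- \frac{1}{23712}\right) + \frac{47901}{33106} = \frac{25049}{11856} + \frac{47901}{33106} = \frac{698593225}{196252368}$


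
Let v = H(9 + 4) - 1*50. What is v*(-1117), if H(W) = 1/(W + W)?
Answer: 1450983/26 ≈ 55807.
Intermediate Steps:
H(W) = 1/(2*W)
v = -1299/26 (v = 1/(2*(9 + 4)) - 1*50 = (½)/13 - 50 = (½)*(1/13) - 50 = 1/26 - 50 = -1299/26 ≈ -49.962)
v*(-1117) = -1299/26*(-1117) = 1450983/26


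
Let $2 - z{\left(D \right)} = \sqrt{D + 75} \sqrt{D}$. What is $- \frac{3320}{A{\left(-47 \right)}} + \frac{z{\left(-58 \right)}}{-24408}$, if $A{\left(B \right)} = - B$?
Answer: $- \frac{40517327}{573588} + \frac{i \sqrt{986}}{24408} \approx -70.638 + 0.0012865 i$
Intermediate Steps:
$z{\left(D \right)} = 2 - \sqrt{D} \sqrt{75 + D}$ ($z{\left(D \right)} = 2 - \sqrt{D + 75} \sqrt{D} = 2 - \sqrt{75 + D} \sqrt{D} = 2 - \sqrt{D} \sqrt{75 + D}$)
$- \frac{3320}{A{\left(-47 \right)}} + \frac{z{\left(-58 \right)}}{-24408} = - \frac{3320}{\left(-1\right) \left(-47\right)} + \frac{2 - \sqrt{-58} \sqrt{75 - 58}}{-24408} = - \frac{3320}{47} + \left(2 - i \sqrt{58} \sqrt{17}\right) \left(- \frac{1}{24408}\right) = \left(-3320\right) \frac{1}{47} + \left(2 - i \sqrt{986}\right) \left(- \frac{1}{24408}\right) = - \frac{3320}{47} - \left(\frac{1}{12204} - \frac{i \sqrt{986}}{24408}\right) = - \frac{40517327}{573588} + \frac{i \sqrt{986}}{24408}$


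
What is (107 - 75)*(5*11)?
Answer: 1760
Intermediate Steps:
(107 - 75)*(5*11) = 32*55 = 1760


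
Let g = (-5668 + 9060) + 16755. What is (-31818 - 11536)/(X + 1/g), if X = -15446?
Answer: 873453038/311190561 ≈ 2.8068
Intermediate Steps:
g = 20147 (g = 3392 + 16755 = 20147)
(-31818 - 11536)/(X + 1/g) = (-31818 - 11536)/(-15446 + 1/20147) = -43354/(-15446 + 1/20147) = -43354/(-311190561/20147) = -43354*(-20147/311190561) = 873453038/311190561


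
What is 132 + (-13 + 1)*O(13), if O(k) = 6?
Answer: 60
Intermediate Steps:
132 + (-13 + 1)*O(13) = 132 + (-13 + 1)*6 = 132 - 12*6 = 132 - 72 = 60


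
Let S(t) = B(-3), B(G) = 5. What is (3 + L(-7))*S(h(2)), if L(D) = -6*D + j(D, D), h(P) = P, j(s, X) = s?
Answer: 190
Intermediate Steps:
S(t) = 5
L(D) = -5*D (L(D) = -6*D + D = -5*D)
(3 + L(-7))*S(h(2)) = (3 - 5*(-7))*5 = (3 + 35)*5 = 38*5 = 190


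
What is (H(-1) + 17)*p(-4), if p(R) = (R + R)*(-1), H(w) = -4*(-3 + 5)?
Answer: 72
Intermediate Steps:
H(w) = -8 (H(w) = -4*2 = -8)
p(R) = -2*R (p(R) = (2*R)*(-1) = -2*R)
(H(-1) + 17)*p(-4) = (-8 + 17)*(-2*(-4)) = 9*8 = 72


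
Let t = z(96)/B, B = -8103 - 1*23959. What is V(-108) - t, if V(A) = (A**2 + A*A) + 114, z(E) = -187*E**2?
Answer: 22055118/943 ≈ 23388.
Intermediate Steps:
B = -32062 (B = -8103 - 23959 = -32062)
V(A) = 114 + 2*A**2 (V(A) = (A**2 + A**2) + 114 = 2*A**2 + 114 = 114 + 2*A**2)
t = 50688/943 (t = -187*96**2/(-32062) = -187*9216*(-1/32062) = -1723392*(-1/32062) = 50688/943 ≈ 53.752)
V(-108) - t = (114 + 2*(-108)**2) - 1*50688/943 = (114 + 2*11664) - 50688/943 = (114 + 23328) - 50688/943 = 23442 - 50688/943 = 22055118/943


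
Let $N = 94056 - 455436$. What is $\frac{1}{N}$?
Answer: $- \frac{1}{361380} \approx -2.7672 \cdot 10^{-6}$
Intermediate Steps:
$N = -361380$ ($N = 94056 - 455436 = -361380$)
$\frac{1}{N} = \frac{1}{-361380} = - \frac{1}{361380}$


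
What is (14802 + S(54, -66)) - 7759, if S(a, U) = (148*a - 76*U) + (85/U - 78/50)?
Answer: 33079451/1650 ≈ 20048.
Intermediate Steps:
S(a, U) = -39/25 - 76*U + 85/U + 148*a (S(a, U) = (-76*U + 148*a) + (85/U - 78*1/50) = (-76*U + 148*a) + (85/U - 39/25) = (-76*U + 148*a) + (-39/25 + 85/U) = -39/25 - 76*U + 85/U + 148*a)
(14802 + S(54, -66)) - 7759 = (14802 + (-39/25 - 76*(-66) + 85/(-66) + 148*54)) - 7759 = (14802 + (-39/25 + 5016 + 85*(-1/66) + 7992)) - 7759 = (14802 + (-39/25 + 5016 - 85/66 + 7992)) - 7759 = (14802 + 21458501/1650) - 7759 = 45881801/1650 - 7759 = 33079451/1650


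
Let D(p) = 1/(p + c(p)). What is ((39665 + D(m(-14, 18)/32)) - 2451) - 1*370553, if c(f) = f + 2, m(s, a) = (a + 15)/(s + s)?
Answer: -287671109/863 ≈ -3.3334e+5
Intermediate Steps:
m(s, a) = (15 + a)/(2*s) (m(s, a) = (15 + a)/((2*s)) = (15 + a)*(1/(2*s)) = (15 + a)/(2*s))
c(f) = 2 + f
D(p) = 1/(2 + 2*p) (D(p) = 1/(p + (2 + p)) = 1/(2 + 2*p))
((39665 + D(m(-14, 18)/32)) - 2451) - 1*370553 = ((39665 + 1/(2*(1 + ((½)*(15 + 18)/(-14))/32))) - 2451) - 1*370553 = ((39665 + 1/(2*(1 + ((½)*(-1/14)*33)*(1/32)))) - 2451) - 370553 = ((39665 + 1/(2*(1 - 33/28*1/32))) - 2451) - 370553 = ((39665 + 1/(2*(1 - 33/896))) - 2451) - 370553 = ((39665 + 1/(2*(863/896))) - 2451) - 370553 = ((39665 + (½)*(896/863)) - 2451) - 370553 = ((39665 + 448/863) - 2451) - 370553 = (34231343/863 - 2451) - 370553 = 32116130/863 - 370553 = -287671109/863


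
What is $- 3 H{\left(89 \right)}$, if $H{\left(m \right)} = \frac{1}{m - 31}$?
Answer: $- \frac{3}{58} \approx -0.051724$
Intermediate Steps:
$H{\left(m \right)} = \frac{1}{-31 + m}$
$- 3 H{\left(89 \right)} = - \frac{3}{-31 + 89} = - \frac{3}{58}$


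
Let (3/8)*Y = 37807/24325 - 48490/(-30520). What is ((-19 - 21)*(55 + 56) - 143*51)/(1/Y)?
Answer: -260739541394/2651425 ≈ -98339.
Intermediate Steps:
Y = 66668254/7954275 (Y = 8*(37807/24325 - 48490/(-30520))/3 = 8*(37807*(1/24325) - 48490*(-1/30520))/3 = 8*(5401/3475 + 4849/3052)/3 = (8/3)*(33334127/10605700) = 66668254/7954275 ≈ 8.3814)
((-19 - 21)*(55 + 56) - 143*51)/(1/Y) = ((-19 - 21)*(55 + 56) - 143*51)/(1/(66668254/7954275)) = (-40*111 - 7293)/(7954275/66668254) = (-4440 - 7293)*(66668254/7954275) = -11733*66668254/7954275 = -260739541394/2651425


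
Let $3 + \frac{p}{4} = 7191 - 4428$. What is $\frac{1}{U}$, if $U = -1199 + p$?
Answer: $\frac{1}{9841} \approx 0.00010162$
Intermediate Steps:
$p = 11040$ ($p = -12 + 4 \left(7191 - 4428\right) = -12 + 4 \cdot 2763 = -12 + 11052 = 11040$)
$U = 9841$ ($U = -1199 + 11040 = 9841$)
$\frac{1}{U} = \frac{1}{9841}$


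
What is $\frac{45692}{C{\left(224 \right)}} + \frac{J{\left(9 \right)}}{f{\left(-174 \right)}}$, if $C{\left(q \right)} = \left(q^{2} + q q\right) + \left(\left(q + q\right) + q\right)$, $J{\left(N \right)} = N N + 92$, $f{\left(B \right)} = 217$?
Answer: $\frac{978297}{782936} \approx 1.2495$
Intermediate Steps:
$J{\left(N \right)} = 92 + N^{2}$ ($J{\left(N \right)} = N^{2} + 92 = 92 + N^{2}$)
$C{\left(q \right)} = 2 q^{2} + 3 q$ ($C{\left(q \right)} = \left(q^{2} + q^{2}\right) + \left(2 q + q\right) = 2 q^{2} + 3 q$)
$\frac{45692}{C{\left(224 \right)}} + \frac{J{\left(9 \right)}}{f{\left(-174 \right)}} = \frac{45692}{224 \left(3 + 2 \cdot 224\right)} + \frac{92 + 9^{2}}{217} = \frac{45692}{224 \left(3 + 448\right)} + \left(92 + 81\right) \frac{1}{217} = \frac{45692}{224 \cdot 451} + 173 \cdot \frac{1}{217} = \frac{45692}{101024} + \frac{173}{217} = 45692 \cdot \frac{1}{101024} + \frac{173}{217} = \frac{11423}{25256} + \frac{173}{217} = \frac{978297}{782936}$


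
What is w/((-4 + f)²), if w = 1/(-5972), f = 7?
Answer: -1/53748 ≈ -1.8605e-5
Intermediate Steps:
w = -1/5972 ≈ -0.00016745
w/((-4 + f)²) = -1/(5972*(-4 + 7)²) = -1/(5972*(3²)) = -1/5972/9 = -1/5972*⅑ = -1/53748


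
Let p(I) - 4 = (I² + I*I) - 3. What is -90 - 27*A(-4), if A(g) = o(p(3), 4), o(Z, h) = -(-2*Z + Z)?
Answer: -603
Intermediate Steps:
p(I) = 1 + 2*I² (p(I) = 4 + ((I² + I*I) - 3) = 4 + ((I² + I²) - 3) = 4 + (2*I² - 3) = 4 + (-3 + 2*I²) = 1 + 2*I²)
o(Z, h) = Z (o(Z, h) = -(-1)*Z = Z)
A(g) = 19 (A(g) = 1 + 2*3² = 1 + 2*9 = 1 + 18 = 19)
-90 - 27*A(-4) = -90 - 27*19 = -90 - 513 = -603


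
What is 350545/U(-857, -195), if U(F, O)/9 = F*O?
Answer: 5393/23139 ≈ 0.23307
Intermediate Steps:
U(F, O) = 9*F*O (U(F, O) = 9*(F*O) = 9*F*O)
350545/U(-857, -195) = 350545/((9*(-857)*(-195))) = 350545/1504035 = 350545*(1/1504035) = 5393/23139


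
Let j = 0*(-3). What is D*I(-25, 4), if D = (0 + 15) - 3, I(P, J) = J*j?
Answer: 0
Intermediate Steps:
j = 0
I(P, J) = 0 (I(P, J) = J*0 = 0)
D = 12 (D = 15 - 3 = 12)
D*I(-25, 4) = 12*0 = 0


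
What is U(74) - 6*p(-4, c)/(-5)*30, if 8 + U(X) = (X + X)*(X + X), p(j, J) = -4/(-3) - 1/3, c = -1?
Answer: 21932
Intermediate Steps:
p(j, J) = 1 (p(j, J) = -4*(-⅓) - 1*⅓ = 4/3 - ⅓ = 1)
U(X) = -8 + 4*X² (U(X) = -8 + (X + X)*(X + X) = -8 + (2*X)*(2*X) = -8 + 4*X²)
U(74) - 6*p(-4, c)/(-5)*30 = (-8 + 4*74²) - 6/(-5)*30 = (-8 + 4*5476) - 6*(-1)/5*30 = (-8 + 21904) - 6*(-⅕)*30 = 21896 + (6/5)*30 = 21896 + 36 = 21932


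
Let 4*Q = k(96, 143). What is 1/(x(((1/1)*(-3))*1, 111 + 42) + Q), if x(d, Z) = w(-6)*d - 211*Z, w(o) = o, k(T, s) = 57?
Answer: -4/129003 ≈ -3.1007e-5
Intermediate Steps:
Q = 57/4 (Q = (¼)*57 = 57/4 ≈ 14.250)
x(d, Z) = -211*Z - 6*d (x(d, Z) = -6*d - 211*Z = -211*Z - 6*d)
1/(x(((1/1)*(-3))*1, 111 + 42) + Q) = 1/((-211*(111 + 42) - 6*(1/1)*(-3)) + 57/4) = 1/((-211*153 - 6*(1*1)*(-3)) + 57/4) = 1/((-32283 - 6*1*(-3)) + 57/4) = 1/((-32283 - (-18)) + 57/4) = 1/((-32283 - 6*(-3)) + 57/4) = 1/((-32283 + 18) + 57/4) = 1/(-32265 + 57/4) = 1/(-129003/4) = -4/129003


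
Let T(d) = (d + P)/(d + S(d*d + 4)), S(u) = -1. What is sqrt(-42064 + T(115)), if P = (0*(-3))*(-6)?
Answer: I*sqrt(546650634)/114 ≈ 205.09*I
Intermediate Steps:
P = 0 (P = 0*(-6) = 0)
T(d) = d/(-1 + d) (T(d) = (d + 0)/(d - 1) = d/(-1 + d))
sqrt(-42064 + T(115)) = sqrt(-42064 + 115/(-1 + 115)) = sqrt(-42064 + 115/114) = sqrt(-4795181/114) = I*sqrt(546650634)/114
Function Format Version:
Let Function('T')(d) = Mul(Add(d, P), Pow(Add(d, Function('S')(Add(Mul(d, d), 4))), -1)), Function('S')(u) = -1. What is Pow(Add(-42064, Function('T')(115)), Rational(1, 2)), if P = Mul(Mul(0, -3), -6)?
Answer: Mul(Rational(1, 114), I, Pow(546650634, Rational(1, 2))) ≈ Mul(205.09, I)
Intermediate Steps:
P = 0 (P = Mul(0, -6) = 0)
Function('T')(d) = Mul(d, Pow(Add(-1, d), -1)) (Function('T')(d) = Mul(Add(d, 0), Pow(Add(d, -1), -1)) = Mul(d, Pow(Add(-1, d), -1)))
Pow(Add(-42064, Function('T')(115)), Rational(1, 2)) = Pow(Add(-42064, Mul(115, Pow(Add(-1, 115), -1))), Rational(1, 2)) = Pow(Add(-42064, Mul(115, Pow(114, -1))), Rational(1, 2)) = Pow(Add(-42064, Mul(115, Rational(1, 114))), Rational(1, 2)) = Pow(Add(-42064, Rational(115, 114)), Rational(1, 2)) = Pow(Rational(-4795181, 114), Rational(1, 2)) = Mul(Rational(1, 114), I, Pow(546650634, Rational(1, 2)))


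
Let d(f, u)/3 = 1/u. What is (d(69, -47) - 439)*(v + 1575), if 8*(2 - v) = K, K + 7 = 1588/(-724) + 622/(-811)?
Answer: -4780786853689/6899177 ≈ -6.9295e+5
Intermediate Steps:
K = -1462086/146791 (K = -7 + (1588/(-724) + 622/(-811)) = -7 + (1588*(-1/724) + 622*(-1/811)) = -7 + (-397/181 - 622/811) = -7 - 434549/146791 = -1462086/146791 ≈ -9.9603)
v = 1905371/587164 (v = 2 - ⅛*(-1462086/146791) = 2 + 731043/587164 = 1905371/587164 ≈ 3.2450)
d(f, u) = 3/u
(d(69, -47) - 439)*(v + 1575) = (3/(-47) - 439)*(1905371/587164 + 1575) = (3*(-1/47) - 439)*(926688671/587164) = (-3/47 - 439)*(926688671/587164) = -20636/47*926688671/587164 = -4780786853689/6899177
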